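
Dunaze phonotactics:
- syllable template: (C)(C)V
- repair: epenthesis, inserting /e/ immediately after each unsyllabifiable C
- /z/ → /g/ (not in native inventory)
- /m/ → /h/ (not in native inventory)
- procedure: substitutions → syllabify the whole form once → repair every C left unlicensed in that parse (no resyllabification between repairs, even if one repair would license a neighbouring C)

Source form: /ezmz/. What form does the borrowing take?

Substitution: /z/ → /g/, /m/ → /h/, giving /eghg/.
Under (C)(C)V, the unsyllabifiable consonants are /g/, /h/, /g/ (no codas are permitted; onsets may contain at most 2 consonants).
Epenthesis after each stranded consonant: /g/ → /ge/, /h/ → /he/, /g/ → /ge/.

egehege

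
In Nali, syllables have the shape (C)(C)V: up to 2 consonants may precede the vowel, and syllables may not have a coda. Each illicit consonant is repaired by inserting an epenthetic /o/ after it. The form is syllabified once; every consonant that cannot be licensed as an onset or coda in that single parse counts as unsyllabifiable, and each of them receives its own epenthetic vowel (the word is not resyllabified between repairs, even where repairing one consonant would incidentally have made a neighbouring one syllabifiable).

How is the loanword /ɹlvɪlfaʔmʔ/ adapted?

Under (C)(C)V, the unsyllabifiable consonants are /ɹ/, /ʔ/, /m/, /ʔ/ (no codas are permitted; onsets may contain at most 2 consonants).
Inserting the epenthetic vowel yields /ɹ/ → /ɹo/, /ʔ/ → /ʔo/, /m/ → /mo/, /ʔ/ → /ʔo/.

ɹolvɪlfaʔomoʔo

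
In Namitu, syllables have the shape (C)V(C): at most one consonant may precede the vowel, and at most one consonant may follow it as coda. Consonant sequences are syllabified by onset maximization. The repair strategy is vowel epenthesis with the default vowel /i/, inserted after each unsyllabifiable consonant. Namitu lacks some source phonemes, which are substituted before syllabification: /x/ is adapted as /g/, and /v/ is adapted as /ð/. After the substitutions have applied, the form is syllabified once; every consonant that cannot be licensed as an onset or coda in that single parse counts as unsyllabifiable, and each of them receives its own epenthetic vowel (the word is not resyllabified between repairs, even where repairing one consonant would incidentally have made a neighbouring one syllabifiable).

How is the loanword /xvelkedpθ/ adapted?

Substitution: /x/ → /g/, /v/ → /ð/, giving /gðelkedpθ/.
Syllabifying with onset maximization leaves /g/, /p/, /θ/ stranded (at most one coda consonant is licensed; onsets are limited to one consonant).
Epenthesis after each stranded consonant: /g/ → /gi/, /p/ → /pi/, /θ/ → /θi/.

giðelkedpiθi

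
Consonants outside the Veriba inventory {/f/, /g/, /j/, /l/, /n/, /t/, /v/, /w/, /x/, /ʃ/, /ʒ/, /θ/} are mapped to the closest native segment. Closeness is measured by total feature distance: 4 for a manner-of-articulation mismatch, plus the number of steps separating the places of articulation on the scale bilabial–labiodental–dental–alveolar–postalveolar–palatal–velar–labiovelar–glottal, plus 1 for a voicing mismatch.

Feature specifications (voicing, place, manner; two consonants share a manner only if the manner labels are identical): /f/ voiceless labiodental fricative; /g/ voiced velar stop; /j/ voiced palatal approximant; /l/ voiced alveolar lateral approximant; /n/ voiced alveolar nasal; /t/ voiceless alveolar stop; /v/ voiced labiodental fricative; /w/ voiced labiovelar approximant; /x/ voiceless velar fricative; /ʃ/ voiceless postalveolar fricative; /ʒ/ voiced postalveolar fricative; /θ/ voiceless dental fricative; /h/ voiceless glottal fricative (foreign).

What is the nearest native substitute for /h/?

/x/ is closest: same manner (fricative), place distance 2 (glottal→velar), same voicing; total 2. Next closest is /ʃ/ at distance 4.

x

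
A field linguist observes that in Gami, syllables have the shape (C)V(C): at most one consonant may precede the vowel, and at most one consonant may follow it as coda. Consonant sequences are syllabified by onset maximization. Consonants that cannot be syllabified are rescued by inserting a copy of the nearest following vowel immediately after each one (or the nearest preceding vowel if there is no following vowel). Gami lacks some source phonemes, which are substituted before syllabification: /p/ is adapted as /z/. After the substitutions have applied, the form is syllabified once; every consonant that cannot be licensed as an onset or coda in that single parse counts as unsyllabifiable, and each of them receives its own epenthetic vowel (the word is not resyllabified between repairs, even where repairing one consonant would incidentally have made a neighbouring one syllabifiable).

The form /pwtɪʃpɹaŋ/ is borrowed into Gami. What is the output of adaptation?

Substitution: /p/ → /z/, giving /zwtɪʃzɹaŋ/.
Syllabifying with onset maximization leaves /z/, /w/, /z/ stranded (at most one coda consonant is licensed; onsets are limited to one consonant).
Each unlicensed consonant becomes the onset of a new syllable: /z/ → /zɪ/, /w/ → /wɪ/, /z/ → /za/.

zɪwɪtɪʃzaɹaŋ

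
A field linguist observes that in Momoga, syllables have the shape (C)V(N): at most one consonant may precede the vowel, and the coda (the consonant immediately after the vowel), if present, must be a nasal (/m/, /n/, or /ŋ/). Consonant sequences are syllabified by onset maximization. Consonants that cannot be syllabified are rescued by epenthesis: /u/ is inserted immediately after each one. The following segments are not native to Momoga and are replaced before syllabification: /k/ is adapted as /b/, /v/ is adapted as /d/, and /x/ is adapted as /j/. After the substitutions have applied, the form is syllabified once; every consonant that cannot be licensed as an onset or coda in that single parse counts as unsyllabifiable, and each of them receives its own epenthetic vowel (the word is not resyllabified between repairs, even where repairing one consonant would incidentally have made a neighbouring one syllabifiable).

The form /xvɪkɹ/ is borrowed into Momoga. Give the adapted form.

Substitution: /x/ → /j/, /v/ → /d/, /k/ → /b/, giving /jdɪbɹ/.
Under (C)V(N), the unsyllabifiable consonants are /j/, /b/, /ɹ/ (only a nasal (/m/, /n/, or /ŋ/) is licensed in coda position; onsets are limited to one consonant).
Each unlicensed consonant becomes the onset of a new syllable: /j/ → /ju/, /b/ → /bu/, /ɹ/ → /ɹu/.

judɪbuɹu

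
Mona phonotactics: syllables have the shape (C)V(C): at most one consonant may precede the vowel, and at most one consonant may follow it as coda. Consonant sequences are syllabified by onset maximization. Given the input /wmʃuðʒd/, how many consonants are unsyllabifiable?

The consonants /w/, /m/, /ʒ/, /d/ cannot be parsed into a legal (C)V(C) syllable (at most one coda consonant is licensed; onsets are limited to one consonant).

4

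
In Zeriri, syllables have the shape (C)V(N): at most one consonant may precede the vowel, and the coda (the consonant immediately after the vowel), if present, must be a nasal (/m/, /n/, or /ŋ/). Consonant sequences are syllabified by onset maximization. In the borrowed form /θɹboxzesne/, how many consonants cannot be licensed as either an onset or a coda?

Syllabifying with onset maximization leaves /θ/, /ɹ/, /x/, /s/ stranded (only a nasal (/m/, /n/, or /ŋ/) is licensed in coda position; onsets are limited to one consonant).

4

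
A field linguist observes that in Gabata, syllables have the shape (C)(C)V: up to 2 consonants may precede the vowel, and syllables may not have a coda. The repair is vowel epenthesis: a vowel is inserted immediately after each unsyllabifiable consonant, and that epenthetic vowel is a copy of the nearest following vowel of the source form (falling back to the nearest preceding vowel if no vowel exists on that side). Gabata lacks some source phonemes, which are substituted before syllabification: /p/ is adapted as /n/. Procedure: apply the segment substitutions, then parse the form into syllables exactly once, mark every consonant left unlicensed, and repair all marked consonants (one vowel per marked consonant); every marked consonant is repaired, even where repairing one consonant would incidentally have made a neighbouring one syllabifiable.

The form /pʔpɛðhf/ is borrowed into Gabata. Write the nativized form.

nɛʔnɛðɛhɛfɛ

Substitution: /p/ → /n/, giving /nʔnɛðhf/.
The consonants /n/, /ð/, /h/, /f/ cannot be parsed into a legal (C)(C)V syllable (no codas are permitted; onsets may contain at most 2 consonants).
Inserting the epenthetic vowel yields /n/ → /nɛ/, /ð/ → /ðɛ/, /h/ → /hɛ/, /f/ → /fɛ/.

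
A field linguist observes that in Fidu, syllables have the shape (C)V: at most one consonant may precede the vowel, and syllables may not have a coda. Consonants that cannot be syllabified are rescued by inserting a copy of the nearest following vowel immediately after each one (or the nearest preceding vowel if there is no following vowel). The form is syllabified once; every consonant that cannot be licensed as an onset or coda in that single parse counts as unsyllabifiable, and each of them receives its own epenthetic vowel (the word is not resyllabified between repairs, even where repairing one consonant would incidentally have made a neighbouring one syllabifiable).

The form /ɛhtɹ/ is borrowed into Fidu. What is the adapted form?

ɛhɛtɛɹɛ

Under (C)V, the unsyllabifiable consonants are /h/, /t/, /ɹ/ (no codas are permitted; onsets are limited to one consonant).
Epenthesis after each stranded consonant: /h/ → /hɛ/, /t/ → /tɛ/, /ɹ/ → /ɹɛ/.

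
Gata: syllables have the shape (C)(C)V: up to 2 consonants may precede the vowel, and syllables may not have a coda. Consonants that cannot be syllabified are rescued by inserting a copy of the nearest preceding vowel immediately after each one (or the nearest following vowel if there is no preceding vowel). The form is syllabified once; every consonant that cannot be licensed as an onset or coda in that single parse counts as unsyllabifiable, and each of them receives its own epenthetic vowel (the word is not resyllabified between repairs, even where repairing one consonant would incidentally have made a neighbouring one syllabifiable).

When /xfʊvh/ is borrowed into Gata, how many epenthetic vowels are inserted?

2

The unsyllabifiable consonants are /v/, /h/; each receives one epenthetic vowel.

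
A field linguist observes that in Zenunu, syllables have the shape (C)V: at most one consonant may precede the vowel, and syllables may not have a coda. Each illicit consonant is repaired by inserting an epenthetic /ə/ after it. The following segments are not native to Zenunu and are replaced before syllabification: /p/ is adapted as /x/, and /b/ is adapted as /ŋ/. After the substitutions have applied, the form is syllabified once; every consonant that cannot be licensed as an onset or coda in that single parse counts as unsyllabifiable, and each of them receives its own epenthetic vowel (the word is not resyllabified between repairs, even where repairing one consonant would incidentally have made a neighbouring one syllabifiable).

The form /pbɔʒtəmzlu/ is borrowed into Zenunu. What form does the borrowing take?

xəŋɔʒətəməzəlu

Substitution: /p/ → /x/, /b/ → /ŋ/, giving /xŋɔʒtəmzlu/.
Syllabifying with onset maximization leaves /x/, /ʒ/, /m/, /z/ stranded (no codas are permitted; onsets are limited to one consonant).
Inserting the epenthetic vowel yields /x/ → /xə/, /ʒ/ → /ʒə/, /m/ → /mə/, /z/ → /zə/.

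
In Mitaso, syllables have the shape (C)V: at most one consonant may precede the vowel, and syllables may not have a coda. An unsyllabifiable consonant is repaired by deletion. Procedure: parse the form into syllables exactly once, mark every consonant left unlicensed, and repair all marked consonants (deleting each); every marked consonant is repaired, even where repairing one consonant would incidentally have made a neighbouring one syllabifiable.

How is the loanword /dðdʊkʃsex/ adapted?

Syllabifying with onset maximization leaves /d/, /ð/, /k/, /ʃ/, /x/ stranded (no codas are permitted; onsets are limited to one consonant).
Each unlicensed consonant is deleted: /d/, /ð/, /k/, /ʃ/, /x/.

dʊse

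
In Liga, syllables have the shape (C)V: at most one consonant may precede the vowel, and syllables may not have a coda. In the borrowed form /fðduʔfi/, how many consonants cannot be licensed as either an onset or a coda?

Under (C)V, the unsyllabifiable consonants are /f/, /ð/, /ʔ/ (no codas are permitted; onsets are limited to one consonant).

3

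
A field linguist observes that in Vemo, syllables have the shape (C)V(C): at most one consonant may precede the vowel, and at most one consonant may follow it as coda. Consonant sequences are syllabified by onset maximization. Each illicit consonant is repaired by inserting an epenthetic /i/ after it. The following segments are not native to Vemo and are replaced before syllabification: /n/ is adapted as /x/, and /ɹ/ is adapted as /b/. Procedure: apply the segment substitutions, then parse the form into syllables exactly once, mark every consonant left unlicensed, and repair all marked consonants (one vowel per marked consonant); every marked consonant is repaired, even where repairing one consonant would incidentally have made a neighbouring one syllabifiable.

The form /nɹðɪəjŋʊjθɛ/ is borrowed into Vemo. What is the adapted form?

xibiðɪəjŋʊjθɛ

Substitution: /n/ → /x/, /ɹ/ → /b/, giving /xbðɪəjŋʊjθɛ/.
The consonants /x/, /b/ cannot be parsed into a legal (C)V(C) syllable (at most one coda consonant is licensed; onsets are limited to one consonant).
Inserting the epenthetic vowel yields /x/ → /xi/, /b/ → /bi/.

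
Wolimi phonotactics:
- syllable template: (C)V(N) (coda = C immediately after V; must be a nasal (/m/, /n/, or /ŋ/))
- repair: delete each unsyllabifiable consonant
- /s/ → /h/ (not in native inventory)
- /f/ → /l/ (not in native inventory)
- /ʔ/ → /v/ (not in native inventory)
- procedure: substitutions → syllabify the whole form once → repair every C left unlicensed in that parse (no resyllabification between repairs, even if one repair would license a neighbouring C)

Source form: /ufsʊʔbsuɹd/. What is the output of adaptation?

uhʊhu

Substitution: /f/ → /l/, /s/ → /h/, /ʔ/ → /v/, giving /ulhʊvbhuɹd/.
The consonants /l/, /v/, /b/, /ɹ/, /d/ cannot be parsed into a legal (C)V(N) syllable (only a nasal (/m/, /n/, or /ŋ/) is licensed in coda position; onsets are limited to one consonant).
Deletion applies to /l/, /v/, /b/, /ɹ/, /d/.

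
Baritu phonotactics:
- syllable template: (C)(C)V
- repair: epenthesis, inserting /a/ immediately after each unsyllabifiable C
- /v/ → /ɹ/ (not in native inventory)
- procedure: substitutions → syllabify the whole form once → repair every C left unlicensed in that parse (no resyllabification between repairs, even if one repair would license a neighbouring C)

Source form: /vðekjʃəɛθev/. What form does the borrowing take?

Substitution: /v/ → /ɹ/, giving /ɹðekjʃəɛθeɹ/.
The consonants /k/, /ɹ/ cannot be parsed into a legal (C)(C)V syllable (no codas are permitted; onsets may contain at most 2 consonants).
Epenthesis after each stranded consonant: /k/ → /ka/, /ɹ/ → /ɹa/.

ɹðekajʃəɛθeɹa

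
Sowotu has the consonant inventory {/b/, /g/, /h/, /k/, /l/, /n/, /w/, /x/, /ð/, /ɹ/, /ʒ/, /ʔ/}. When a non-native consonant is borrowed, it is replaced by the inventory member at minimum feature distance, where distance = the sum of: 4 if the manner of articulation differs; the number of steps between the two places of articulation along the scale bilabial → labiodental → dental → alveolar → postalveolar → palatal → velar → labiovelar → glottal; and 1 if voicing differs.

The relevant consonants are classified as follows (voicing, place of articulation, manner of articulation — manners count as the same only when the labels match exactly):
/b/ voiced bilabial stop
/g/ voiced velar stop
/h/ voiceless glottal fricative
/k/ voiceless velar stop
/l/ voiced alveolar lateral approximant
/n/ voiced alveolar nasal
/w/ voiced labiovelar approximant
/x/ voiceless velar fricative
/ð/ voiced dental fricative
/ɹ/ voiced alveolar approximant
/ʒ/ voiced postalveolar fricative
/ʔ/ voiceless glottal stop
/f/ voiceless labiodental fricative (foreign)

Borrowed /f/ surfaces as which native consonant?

/ð/ is closest: same manner (fricative), place distance 1 (labiodental→dental), voicing differs (+1); total 2. Next closest is /ʒ/ at distance 4.

ð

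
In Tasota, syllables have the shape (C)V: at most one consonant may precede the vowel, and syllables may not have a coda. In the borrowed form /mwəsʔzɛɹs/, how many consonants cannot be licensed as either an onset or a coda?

5

The consonants /m/, /s/, /ʔ/, /ɹ/, /s/ cannot be parsed into a legal (C)V syllable (no codas are permitted; onsets are limited to one consonant).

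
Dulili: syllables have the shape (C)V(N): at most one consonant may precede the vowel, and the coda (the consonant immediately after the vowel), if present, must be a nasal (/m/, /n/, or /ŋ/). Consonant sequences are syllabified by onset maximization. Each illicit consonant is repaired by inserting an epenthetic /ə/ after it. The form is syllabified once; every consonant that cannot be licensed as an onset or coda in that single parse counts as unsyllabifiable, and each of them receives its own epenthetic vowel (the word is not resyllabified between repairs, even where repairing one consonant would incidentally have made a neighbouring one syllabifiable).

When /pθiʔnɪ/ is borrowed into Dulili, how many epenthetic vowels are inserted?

2

The unsyllabifiable consonants are /p/, /ʔ/; each receives one epenthetic vowel.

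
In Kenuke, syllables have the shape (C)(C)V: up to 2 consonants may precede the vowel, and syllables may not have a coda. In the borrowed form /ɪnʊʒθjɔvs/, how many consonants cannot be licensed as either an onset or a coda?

The consonants /ʒ/, /v/, /s/ cannot be parsed into a legal (C)(C)V syllable (no codas are permitted; onsets may contain at most 2 consonants).

3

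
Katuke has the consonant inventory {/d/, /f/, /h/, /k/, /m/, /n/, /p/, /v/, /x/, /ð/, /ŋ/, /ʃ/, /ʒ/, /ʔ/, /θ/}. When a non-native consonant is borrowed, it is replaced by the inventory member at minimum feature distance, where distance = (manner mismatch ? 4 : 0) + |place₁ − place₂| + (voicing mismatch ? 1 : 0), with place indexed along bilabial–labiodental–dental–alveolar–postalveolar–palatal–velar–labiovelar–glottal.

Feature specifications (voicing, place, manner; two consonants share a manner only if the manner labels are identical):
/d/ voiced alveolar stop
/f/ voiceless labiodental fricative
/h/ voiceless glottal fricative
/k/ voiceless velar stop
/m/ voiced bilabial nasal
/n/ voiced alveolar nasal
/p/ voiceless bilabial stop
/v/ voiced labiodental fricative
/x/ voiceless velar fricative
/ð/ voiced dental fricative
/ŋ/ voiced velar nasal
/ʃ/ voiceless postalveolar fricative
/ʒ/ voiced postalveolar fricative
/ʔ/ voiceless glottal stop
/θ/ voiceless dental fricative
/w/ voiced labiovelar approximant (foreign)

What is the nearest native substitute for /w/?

ŋ

/ŋ/ is closest: manner differs (approximant→nasal, +4), place distance 1 (labiovelar→velar), same voicing; total 5. Next closest is /h/ at distance 6.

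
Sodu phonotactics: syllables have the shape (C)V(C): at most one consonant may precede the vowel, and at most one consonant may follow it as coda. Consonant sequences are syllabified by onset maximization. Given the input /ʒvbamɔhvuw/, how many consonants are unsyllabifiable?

The consonants /ʒ/, /v/ cannot be parsed into a legal (C)V(C) syllable (at most one coda consonant is licensed; onsets are limited to one consonant).

2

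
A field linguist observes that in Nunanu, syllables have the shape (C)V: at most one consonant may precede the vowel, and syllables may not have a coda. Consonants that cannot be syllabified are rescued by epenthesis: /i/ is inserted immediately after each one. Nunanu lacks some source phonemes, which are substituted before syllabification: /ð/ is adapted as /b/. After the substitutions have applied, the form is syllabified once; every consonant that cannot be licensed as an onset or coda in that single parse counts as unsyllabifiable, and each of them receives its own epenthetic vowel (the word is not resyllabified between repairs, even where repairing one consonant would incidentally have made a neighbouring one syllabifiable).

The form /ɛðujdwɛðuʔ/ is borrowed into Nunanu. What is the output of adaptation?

Substitution: /ð/ → /b/, giving /ɛbujdwɛbuʔ/.
The consonants /j/, /d/, /ʔ/ cannot be parsed into a legal (C)V syllable (no codas are permitted; onsets are limited to one consonant).
Each unlicensed consonant becomes the onset of a new syllable: /j/ → /ji/, /d/ → /di/, /ʔ/ → /ʔi/.

ɛbujidiwɛbuʔi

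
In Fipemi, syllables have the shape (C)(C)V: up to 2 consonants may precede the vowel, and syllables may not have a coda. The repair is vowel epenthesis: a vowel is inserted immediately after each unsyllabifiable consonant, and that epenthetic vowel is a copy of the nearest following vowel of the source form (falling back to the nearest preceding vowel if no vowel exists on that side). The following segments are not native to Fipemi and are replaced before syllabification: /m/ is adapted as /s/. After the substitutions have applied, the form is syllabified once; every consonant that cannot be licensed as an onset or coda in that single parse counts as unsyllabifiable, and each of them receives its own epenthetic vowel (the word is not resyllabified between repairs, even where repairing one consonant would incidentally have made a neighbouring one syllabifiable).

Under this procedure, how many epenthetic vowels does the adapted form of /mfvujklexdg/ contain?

After substitution the input is /sfvujklexdg/.
The unsyllabifiable consonants are /s/, /j/, /x/, /d/, /g/; each receives one epenthetic vowel.

5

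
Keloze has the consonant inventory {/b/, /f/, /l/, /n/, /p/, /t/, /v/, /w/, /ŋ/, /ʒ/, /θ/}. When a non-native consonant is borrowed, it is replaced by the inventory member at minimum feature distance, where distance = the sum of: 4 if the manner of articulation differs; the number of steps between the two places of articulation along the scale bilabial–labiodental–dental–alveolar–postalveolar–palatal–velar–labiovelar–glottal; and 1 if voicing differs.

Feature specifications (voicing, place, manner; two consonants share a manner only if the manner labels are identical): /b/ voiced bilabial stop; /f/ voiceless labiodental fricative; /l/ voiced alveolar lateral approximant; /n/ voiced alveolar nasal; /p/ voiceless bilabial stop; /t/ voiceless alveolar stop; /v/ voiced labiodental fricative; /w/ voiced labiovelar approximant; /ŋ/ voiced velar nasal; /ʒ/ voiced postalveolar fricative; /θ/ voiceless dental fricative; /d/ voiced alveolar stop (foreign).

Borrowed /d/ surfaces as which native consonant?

/t/ is closest: same manner (stop), place distance 0 (alveolar→alveolar), voicing differs (+1); total 1. Next closest is /b/ at distance 3.

t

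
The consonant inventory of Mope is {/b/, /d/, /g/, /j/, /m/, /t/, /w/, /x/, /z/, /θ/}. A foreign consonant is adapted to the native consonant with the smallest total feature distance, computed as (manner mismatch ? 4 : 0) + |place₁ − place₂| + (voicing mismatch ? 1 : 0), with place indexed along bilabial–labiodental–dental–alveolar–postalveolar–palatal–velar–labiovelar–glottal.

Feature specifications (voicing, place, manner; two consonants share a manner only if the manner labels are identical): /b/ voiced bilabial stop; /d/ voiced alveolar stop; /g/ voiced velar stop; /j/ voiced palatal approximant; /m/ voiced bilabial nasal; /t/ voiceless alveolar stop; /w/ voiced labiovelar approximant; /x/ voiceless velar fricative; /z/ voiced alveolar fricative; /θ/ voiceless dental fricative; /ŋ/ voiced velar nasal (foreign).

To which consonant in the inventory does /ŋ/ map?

g

/g/ is closest: manner differs (nasal→stop, +4), place distance 0 (velar→velar), same voicing; total 4. Next closest is /j/ at distance 5.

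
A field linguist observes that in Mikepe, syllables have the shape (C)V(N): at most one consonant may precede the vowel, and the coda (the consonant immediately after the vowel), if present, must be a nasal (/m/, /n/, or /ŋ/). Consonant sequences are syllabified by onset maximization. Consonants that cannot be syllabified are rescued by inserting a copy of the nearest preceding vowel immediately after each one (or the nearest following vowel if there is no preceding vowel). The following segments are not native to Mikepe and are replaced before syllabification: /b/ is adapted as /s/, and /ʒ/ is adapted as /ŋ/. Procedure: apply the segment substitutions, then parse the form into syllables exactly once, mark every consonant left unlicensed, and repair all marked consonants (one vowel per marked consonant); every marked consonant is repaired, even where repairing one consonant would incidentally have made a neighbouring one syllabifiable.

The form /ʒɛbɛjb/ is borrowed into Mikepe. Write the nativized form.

ŋɛsɛjɛsɛ

Substitution: /ʒ/ → /ŋ/, /b/ → /s/, giving /ŋɛsɛjs/.
Under (C)V(N), the unsyllabifiable consonants are /j/, /s/ (only a nasal (/m/, /n/, or /ŋ/) is licensed in coda position; onsets are limited to one consonant).
Inserting the epenthetic vowel yields /j/ → /jɛ/, /s/ → /sɛ/.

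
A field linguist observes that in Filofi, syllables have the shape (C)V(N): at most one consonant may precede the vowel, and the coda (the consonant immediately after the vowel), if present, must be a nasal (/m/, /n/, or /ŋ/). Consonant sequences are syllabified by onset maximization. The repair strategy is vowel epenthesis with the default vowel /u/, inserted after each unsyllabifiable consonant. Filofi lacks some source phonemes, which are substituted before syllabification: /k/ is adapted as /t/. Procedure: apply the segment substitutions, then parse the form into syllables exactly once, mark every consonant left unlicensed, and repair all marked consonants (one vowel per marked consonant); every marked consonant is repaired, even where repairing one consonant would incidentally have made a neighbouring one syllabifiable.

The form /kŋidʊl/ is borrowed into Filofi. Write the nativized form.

tuŋidʊlu

Substitution: /k/ → /t/, giving /tŋidʊl/.
Under (C)V(N), the unsyllabifiable consonants are /t/, /l/ (only a nasal (/m/, /n/, or /ŋ/) is licensed in coda position; onsets are limited to one consonant).
Inserting the epenthetic vowel yields /t/ → /tu/, /l/ → /lu/.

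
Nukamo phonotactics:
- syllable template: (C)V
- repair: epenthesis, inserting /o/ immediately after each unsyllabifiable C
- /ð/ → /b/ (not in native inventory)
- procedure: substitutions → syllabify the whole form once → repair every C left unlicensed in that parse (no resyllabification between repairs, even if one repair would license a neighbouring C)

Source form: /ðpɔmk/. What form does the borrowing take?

bopɔmoko

Substitution: /ð/ → /b/, giving /bpɔmk/.
Syllabifying with onset maximization leaves /b/, /m/, /k/ stranded (no codas are permitted; onsets are limited to one consonant).
Epenthesis after each stranded consonant: /b/ → /bo/, /m/ → /mo/, /k/ → /ko/.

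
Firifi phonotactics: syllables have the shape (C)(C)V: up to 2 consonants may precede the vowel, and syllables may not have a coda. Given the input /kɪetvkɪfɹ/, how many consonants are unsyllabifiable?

The consonants /t/, /f/, /ɹ/ cannot be parsed into a legal (C)(C)V syllable (no codas are permitted; onsets may contain at most 2 consonants).

3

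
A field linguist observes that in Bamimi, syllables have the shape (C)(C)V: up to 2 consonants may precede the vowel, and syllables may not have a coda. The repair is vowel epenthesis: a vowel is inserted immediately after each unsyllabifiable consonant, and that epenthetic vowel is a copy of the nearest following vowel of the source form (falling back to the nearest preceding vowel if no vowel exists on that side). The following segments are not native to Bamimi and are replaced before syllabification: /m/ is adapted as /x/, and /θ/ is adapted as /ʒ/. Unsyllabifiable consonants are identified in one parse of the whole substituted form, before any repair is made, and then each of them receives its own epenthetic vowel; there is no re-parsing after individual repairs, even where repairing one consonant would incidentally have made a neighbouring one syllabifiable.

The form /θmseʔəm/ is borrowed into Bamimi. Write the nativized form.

ʒexseʔəxə

Substitution: /θ/ → /ʒ/, /m/ → /x/, giving /ʒxseʔəx/.
The consonants /ʒ/, /x/ cannot be parsed into a legal (C)(C)V syllable (no codas are permitted; onsets may contain at most 2 consonants).
Epenthesis after each stranded consonant: /ʒ/ → /ʒe/, /x/ → /xə/.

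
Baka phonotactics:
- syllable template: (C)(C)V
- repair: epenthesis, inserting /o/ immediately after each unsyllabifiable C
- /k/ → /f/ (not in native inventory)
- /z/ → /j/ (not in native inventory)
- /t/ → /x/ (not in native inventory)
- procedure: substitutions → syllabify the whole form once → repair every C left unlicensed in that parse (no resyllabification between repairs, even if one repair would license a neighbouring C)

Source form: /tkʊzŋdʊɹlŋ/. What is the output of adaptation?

Substitution: /t/ → /x/, /k/ → /f/, /z/ → /j/, giving /xfʊjŋdʊɹlŋ/.
The consonants /j/, /ɹ/, /l/, /ŋ/ cannot be parsed into a legal (C)(C)V syllable (no codas are permitted; onsets may contain at most 2 consonants).
Inserting the epenthetic vowel yields /j/ → /jo/, /ɹ/ → /ɹo/, /l/ → /lo/, /ŋ/ → /ŋo/.

xfʊjoŋdʊɹoloŋo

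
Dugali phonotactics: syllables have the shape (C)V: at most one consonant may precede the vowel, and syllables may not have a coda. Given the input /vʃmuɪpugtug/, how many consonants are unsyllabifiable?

Syllabifying with onset maximization leaves /v/, /ʃ/, /g/, /g/ stranded (no codas are permitted; onsets are limited to one consonant).

4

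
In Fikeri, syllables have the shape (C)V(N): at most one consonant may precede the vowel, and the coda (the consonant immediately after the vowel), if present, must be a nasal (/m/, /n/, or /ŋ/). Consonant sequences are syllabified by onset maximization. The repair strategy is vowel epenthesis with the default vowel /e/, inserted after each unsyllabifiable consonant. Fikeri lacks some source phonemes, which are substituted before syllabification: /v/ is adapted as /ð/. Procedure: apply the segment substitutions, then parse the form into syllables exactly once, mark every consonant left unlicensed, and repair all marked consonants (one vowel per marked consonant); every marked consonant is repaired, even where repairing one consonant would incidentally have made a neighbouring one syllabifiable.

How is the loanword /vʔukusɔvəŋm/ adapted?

ðeʔukusɔðəŋme

Substitution: /v/ → /ð/, giving /ðʔukusɔðəŋm/.
Under (C)V(N), the unsyllabifiable consonants are /ð/, /m/ (only a nasal (/m/, /n/, or /ŋ/) is licensed in coda position; onsets are limited to one consonant).
Epenthesis after each stranded consonant: /ð/ → /ðe/, /m/ → /me/.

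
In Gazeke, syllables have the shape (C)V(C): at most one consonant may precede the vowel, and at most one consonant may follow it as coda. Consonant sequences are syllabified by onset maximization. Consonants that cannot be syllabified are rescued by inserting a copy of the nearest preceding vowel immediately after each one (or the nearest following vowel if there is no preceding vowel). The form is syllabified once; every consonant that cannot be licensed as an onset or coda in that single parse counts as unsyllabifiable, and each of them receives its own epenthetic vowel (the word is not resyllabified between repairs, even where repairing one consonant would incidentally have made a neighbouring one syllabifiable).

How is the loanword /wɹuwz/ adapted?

Under (C)V(C), the unsyllabifiable consonants are /w/, /z/ (at most one coda consonant is licensed; onsets are limited to one consonant).
Each unlicensed consonant becomes the onset of a new syllable: /w/ → /wu/, /z/ → /zu/.

wuɹuwzu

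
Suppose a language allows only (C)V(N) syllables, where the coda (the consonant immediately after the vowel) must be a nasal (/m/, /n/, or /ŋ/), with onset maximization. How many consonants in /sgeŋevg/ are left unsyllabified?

3

The consonants /s/, /v/, /g/ cannot be parsed into a legal (C)V(N) syllable (only a nasal (/m/, /n/, or /ŋ/) is licensed in coda position; onsets are limited to one consonant).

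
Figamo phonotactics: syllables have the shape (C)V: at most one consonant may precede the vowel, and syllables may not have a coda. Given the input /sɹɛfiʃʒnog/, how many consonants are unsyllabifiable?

4

Under (C)V, the unsyllabifiable consonants are /s/, /ʃ/, /ʒ/, /g/ (no codas are permitted; onsets are limited to one consonant).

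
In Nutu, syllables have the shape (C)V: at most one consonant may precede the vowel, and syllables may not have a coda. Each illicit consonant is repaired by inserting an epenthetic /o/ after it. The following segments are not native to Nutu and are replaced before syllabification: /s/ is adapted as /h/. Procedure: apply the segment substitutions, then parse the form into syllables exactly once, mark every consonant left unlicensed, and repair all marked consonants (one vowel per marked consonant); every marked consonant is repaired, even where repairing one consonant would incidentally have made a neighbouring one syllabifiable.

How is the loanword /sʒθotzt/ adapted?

hoʒoθotozoto

Substitution: /s/ → /h/, giving /hʒθotzt/.
Syllabifying with onset maximization leaves /h/, /ʒ/, /t/, /z/, /t/ stranded (no codas are permitted; onsets are limited to one consonant).
Epenthesis after each stranded consonant: /h/ → /ho/, /ʒ/ → /ʒo/, /t/ → /to/, /z/ → /zo/, /t/ → /to/.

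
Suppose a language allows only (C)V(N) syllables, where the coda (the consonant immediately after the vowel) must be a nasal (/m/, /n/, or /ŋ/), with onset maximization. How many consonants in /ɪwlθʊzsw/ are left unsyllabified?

Under (C)V(N), the unsyllabifiable consonants are /w/, /l/, /z/, /s/, /w/ (only a nasal (/m/, /n/, or /ŋ/) is licensed in coda position; onsets are limited to one consonant).

5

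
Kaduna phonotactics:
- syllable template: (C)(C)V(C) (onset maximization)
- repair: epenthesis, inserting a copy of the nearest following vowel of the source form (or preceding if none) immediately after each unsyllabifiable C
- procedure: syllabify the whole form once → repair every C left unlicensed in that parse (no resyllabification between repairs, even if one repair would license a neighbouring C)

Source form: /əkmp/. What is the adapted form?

əkməpə

Syllabifying with onset maximization leaves /m/, /p/ stranded (at most one coda consonant is licensed; onsets may contain at most 2 consonants).
Each unlicensed consonant becomes the onset of a new syllable: /m/ → /mə/, /p/ → /pə/.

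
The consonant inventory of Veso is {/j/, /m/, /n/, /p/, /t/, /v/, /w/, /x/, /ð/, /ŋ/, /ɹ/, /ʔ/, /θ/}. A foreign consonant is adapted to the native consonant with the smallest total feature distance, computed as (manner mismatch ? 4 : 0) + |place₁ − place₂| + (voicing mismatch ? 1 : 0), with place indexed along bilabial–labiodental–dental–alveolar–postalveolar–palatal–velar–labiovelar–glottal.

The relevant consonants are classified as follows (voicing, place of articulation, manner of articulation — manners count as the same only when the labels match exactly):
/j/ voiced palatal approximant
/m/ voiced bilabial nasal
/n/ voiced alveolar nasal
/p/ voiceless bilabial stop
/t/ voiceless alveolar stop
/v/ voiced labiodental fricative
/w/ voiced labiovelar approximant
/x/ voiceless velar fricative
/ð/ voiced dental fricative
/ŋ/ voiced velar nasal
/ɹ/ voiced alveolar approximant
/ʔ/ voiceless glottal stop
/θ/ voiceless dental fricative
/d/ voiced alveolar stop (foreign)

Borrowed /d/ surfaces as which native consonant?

t

/t/ is closest: same manner (stop), place distance 0 (alveolar→alveolar), voicing differs (+1); total 1. Next closest is /n/ at distance 4.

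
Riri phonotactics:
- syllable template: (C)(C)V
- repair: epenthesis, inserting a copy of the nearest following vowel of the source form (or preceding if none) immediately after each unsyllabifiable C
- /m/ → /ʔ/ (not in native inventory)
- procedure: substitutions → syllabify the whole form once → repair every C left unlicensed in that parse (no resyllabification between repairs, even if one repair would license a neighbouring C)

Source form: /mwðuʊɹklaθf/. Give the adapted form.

Substitution: /m/ → /ʔ/, giving /ʔwðuʊɹklaθf/.
Syllabifying with onset maximization leaves /ʔ/, /ɹ/, /θ/, /f/ stranded (no codas are permitted; onsets may contain at most 2 consonants).
Inserting the epenthetic vowel yields /ʔ/ → /ʔu/, /ɹ/ → /ɹa/, /θ/ → /θa/, /f/ → /fa/.

ʔuwðuʊɹaklaθafa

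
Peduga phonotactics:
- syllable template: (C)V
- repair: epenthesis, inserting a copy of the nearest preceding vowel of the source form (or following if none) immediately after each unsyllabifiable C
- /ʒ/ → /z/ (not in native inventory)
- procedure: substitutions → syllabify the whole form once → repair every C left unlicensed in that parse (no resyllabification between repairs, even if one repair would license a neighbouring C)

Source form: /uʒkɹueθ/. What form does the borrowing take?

uzukuɹueθe

Substitution: /ʒ/ → /z/, giving /uzkɹueθ/.
The consonants /z/, /k/, /θ/ cannot be parsed into a legal (C)V syllable (no codas are permitted; onsets are limited to one consonant).
Each unlicensed consonant becomes the onset of a new syllable: /z/ → /zu/, /k/ → /ku/, /θ/ → /θe/.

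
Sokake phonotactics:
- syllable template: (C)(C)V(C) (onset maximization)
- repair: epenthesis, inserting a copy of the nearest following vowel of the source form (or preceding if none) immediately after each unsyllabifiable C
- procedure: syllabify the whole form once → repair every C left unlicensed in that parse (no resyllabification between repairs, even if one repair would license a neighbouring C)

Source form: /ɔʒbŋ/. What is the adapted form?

Under (C)(C)V(C), the unsyllabifiable consonants are /b/, /ŋ/ (at most one coda consonant is licensed; onsets may contain at most 2 consonants).
Each unlicensed consonant becomes the onset of a new syllable: /b/ → /bɔ/, /ŋ/ → /ŋɔ/.

ɔʒbɔŋɔ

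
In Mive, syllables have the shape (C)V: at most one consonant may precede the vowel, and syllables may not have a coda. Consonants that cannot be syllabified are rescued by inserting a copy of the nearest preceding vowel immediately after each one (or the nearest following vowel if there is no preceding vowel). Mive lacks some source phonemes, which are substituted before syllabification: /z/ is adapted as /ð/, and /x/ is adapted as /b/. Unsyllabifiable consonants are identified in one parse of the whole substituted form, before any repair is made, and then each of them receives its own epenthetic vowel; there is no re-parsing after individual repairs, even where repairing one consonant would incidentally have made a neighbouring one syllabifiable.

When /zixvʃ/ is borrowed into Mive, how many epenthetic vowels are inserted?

3

After substitution the input is /ðibvʃ/.
The unsyllabifiable consonants are /b/, /v/, /ʃ/; each receives one epenthetic vowel.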